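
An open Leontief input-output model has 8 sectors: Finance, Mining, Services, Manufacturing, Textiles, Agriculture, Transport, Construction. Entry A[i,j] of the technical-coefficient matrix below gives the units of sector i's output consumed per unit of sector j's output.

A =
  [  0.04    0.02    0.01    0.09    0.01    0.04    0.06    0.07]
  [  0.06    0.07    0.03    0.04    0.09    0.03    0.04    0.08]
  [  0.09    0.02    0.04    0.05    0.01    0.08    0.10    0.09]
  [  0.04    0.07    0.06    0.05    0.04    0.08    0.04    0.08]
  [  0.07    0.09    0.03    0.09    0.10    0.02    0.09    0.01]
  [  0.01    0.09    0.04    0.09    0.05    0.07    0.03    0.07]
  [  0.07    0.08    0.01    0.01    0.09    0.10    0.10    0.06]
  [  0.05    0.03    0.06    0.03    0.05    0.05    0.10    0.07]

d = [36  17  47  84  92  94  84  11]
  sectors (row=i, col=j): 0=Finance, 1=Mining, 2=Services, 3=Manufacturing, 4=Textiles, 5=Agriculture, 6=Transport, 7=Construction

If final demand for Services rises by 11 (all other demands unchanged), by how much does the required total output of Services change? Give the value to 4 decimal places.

Form M = I − A:
  [  0.96   -0.02   -0.01   -0.09   -0.01   -0.04   -0.06   -0.07]
  [ -0.06    0.93   -0.03   -0.04   -0.09   -0.03   -0.04   -0.08]
  [ -0.09   -0.02    0.96   -0.05   -0.01   -0.08   -0.10   -0.09]
  [ -0.04   -0.07   -0.06    0.95   -0.04   -0.08   -0.04   -0.08]
  [ -0.07   -0.09   -0.03   -0.09    0.90   -0.02   -0.09   -0.01]
  [ -0.01   -0.09   -0.04   -0.09   -0.05    0.93   -0.03   -0.07]
  [ -0.07   -0.08   -0.01   -0.01   -0.09   -0.10    0.90   -0.06]
  [ -0.05   -0.03   -0.06   -0.03   -0.05   -0.05   -0.10    0.93]
Leontief inverse L = M⁻¹:
  [  1.0708    0.0573    0.0333    0.1220    0.0443    0.0793    0.1026    0.1123]
  [  0.1036    1.1182    0.0579    0.0851    0.1385    0.0733    0.0976    0.1302]
  [  0.1338    0.0704    1.0697    0.0965    0.0567    0.1350    0.1619    0.1492]
  [  0.0837    0.1201    0.0908    1.0963    0.0872    0.1293    0.0980    0.1367]
  [  0.1206    0.1489    0.0597    0.1411    1.1574    0.0723    0.1532    0.0676]
  [  0.0528    0.1420    0.0718    0.1349    0.0991    1.1179    0.0849    0.1254]
  [  0.1191    0.1419    0.0404    0.0642    0.1506    0.1537    1.1661    0.1190]
  [  0.0944    0.0785    0.0870    0.0726    0.0971    0.1000    0.1605    1.1227]
Total output x = L · d:
  x_0 = 1.0708·36 + 0.0573·17 + 0.0333·47 + 0.1220·84 + 0.0443·92 + 0.0793·94 + 0.1026·84 + 0.1123·11 = 72.7246
  x_1 = 0.1036·36 + 1.1182·17 + 0.0579·47 + 0.0851·84 + 0.1385·92 + 0.0733·94 + 0.0976·84 + 0.1302·11 = 61.8726
  x_2 = 0.1338·36 + 0.0704·17 + 1.0697·47 + 0.0965·84 + 0.0567·92 + 0.1350·94 + 0.1619·84 + 0.1492·11 = 97.5481
  x_3 = 0.0837·36 + 0.1201·17 + 0.0908·47 + 1.0963·84 + 0.0872·92 + 0.1293·94 + 0.0980·84 + 0.1367·11 = 131.3243
  x_4 = 0.1206·36 + 0.1489·17 + 0.0597·47 + 0.1411·84 + 1.1574·92 + 0.0723·94 + 0.1532·84 + 0.0676·11 = 148.4124
  x_5 = 0.0528·36 + 0.1420·17 + 0.0718·47 + 0.1349·84 + 0.0991·92 + 1.1179·94 + 0.0849·84 + 0.1254·11 = 141.7423
  x_6 = 0.1191·36 + 0.1419·17 + 0.0404·47 + 0.0642·84 + 0.1506·92 + 0.1537·94 + 1.1661·84 + 0.1190·11 = 141.5619
  x_7 = 0.0944·36 + 0.0785·17 + 0.0870·47 + 0.0726·84 + 0.0971·92 + 0.1000·94 + 0.1605·84 + 1.1227·11 = 59.0849
Δx_2 = L[2,2] · Δd_2 = 1.0697 · 11 = 11.7667

11.7667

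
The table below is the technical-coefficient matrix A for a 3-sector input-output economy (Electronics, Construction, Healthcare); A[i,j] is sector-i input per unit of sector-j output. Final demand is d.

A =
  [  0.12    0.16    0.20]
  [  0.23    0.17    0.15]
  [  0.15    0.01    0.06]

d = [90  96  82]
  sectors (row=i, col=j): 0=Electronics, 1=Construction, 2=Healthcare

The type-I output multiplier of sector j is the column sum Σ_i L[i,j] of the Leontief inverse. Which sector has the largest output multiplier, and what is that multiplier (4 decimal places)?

Form M = I − A:
  [  0.88   -0.16   -0.20]
  [ -0.23    0.83   -0.15]
  [ -0.15   -0.01    0.94]
Leontief inverse L = M⁻¹:
  [  1.2525    0.2451    0.3056]
  [  0.3839    1.2823    0.2863]
  [  0.2040    0.0528    1.1156]
Total output x = L · d:
  x_0 = 1.2525·90 + 0.2451·96 + 0.3056·82 = 161.3202
  x_1 = 0.3839·90 + 1.2823·96 + 0.2863·82 = 181.1315
  x_2 = 0.2040·90 + 0.0528·96 + 1.1156·82 = 114.9036
Output multipliers (column sums of L):
  Electronics: 1.8404
  Construction: 1.5802
  Healthcare: 1.7076

Electronics (1.8404)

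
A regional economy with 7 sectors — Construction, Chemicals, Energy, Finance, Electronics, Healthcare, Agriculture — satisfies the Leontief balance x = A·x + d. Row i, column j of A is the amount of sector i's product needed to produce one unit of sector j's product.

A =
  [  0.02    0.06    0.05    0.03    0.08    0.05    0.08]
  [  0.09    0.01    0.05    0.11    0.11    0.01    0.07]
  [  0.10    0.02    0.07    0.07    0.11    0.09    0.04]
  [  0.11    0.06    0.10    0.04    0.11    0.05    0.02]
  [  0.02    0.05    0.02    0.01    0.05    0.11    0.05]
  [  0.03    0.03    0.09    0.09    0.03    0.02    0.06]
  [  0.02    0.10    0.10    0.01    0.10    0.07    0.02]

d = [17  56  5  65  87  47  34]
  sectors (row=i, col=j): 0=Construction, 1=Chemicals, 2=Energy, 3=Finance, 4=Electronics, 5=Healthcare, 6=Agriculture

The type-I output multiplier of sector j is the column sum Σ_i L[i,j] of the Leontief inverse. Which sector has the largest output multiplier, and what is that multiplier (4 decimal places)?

Form M = I − A:
  [  0.98   -0.06   -0.05   -0.03   -0.08   -0.05   -0.08]
  [ -0.09    0.99   -0.05   -0.11   -0.11   -0.01   -0.07]
  [ -0.10   -0.02    0.93   -0.07   -0.11   -0.09   -0.04]
  [ -0.11   -0.06   -0.10    0.96   -0.11   -0.05   -0.02]
  [ -0.02   -0.05   -0.02   -0.01    0.95   -0.11   -0.05]
  [ -0.03   -0.03   -0.09   -0.09   -0.03    0.98   -0.06]
  [ -0.02   -0.10   -0.10   -0.01   -0.10   -0.07    0.98]
Leontief inverse L = M⁻¹:
  [  1.0523    0.0896    0.0911    0.0606    0.1309    0.0886    0.1094]
  [  0.1298    1.0497    0.0994    0.1401    0.1732    0.0605    0.1050]
  [  0.1420    0.0593    1.1241    0.1092    0.1747    0.1421    0.0815]
  [  0.1534    0.0962    0.1500    1.0805    0.1764    0.1020    0.0628]
  [  0.0447    0.0730    0.0554    0.0388    1.0881    0.1376    0.0759]
  [  0.0684    0.0592    0.1333    0.1197    0.0845    1.0585    0.0868]
  [  0.0602    0.1276    0.1434    0.0502    0.1570    0.1132    1.0563]
Total output x = L · d:
  x_0 = 1.0523·17 + 0.0896·56 + 0.0911·5 + 0.0606·65 + 0.1309·87 + 0.0886·47 + 0.1094·34 = 46.5694
  x_1 = 0.1298·17 + 1.0497·56 + 0.0994·5 + 0.1401·65 + 0.1732·87 + 0.0605·47 + 0.1050·34 = 92.0764
  x_2 = 0.1420·17 + 0.0593·56 + 1.1241·5 + 0.1092·65 + 0.1747·87 + 0.1421·47 + 0.0815·34 = 43.1016
  x_3 = 0.1534·17 + 0.0962·56 + 0.1500·5 + 1.0805·65 + 0.1764·87 + 0.1020·47 + 0.0628·34 = 101.2461
  x_4 = 0.0447·17 + 0.0730·56 + 0.0554·5 + 0.0388·65 + 1.0881·87 + 0.1376·47 + 0.0759·34 = 111.3570
  x_5 = 0.0684·17 + 0.0592·56 + 0.1333·5 + 0.1197·65 + 0.0845·87 + 1.0585·47 + 0.0868·34 = 72.9736
  x_6 = 0.0602·17 + 0.1276·56 + 0.1434·5 + 0.0502·65 + 0.1570·87 + 0.1132·47 + 1.0563·34 = 67.0464
Output multipliers (column sums of L):
  Construction: 1.6508
  Chemicals: 1.5546
  Energy: 1.7966
  Finance: 1.5991
  Electronics: 1.9847
  Healthcare: 1.7025
  Agriculture: 1.5777

Electronics (1.9847)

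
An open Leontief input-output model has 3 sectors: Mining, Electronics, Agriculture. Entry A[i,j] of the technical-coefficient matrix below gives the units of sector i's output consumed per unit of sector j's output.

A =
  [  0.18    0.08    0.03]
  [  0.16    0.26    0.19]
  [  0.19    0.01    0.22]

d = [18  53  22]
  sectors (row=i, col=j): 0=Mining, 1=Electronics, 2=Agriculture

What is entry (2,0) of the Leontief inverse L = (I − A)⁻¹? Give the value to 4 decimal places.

L[2,0] = 0.3128

Form M = I − A:
  [  0.82   -0.08   -0.03]
  [ -0.16    0.74   -0.19]
  [ -0.19   -0.01    0.78]
Leontief inverse L = M⁻¹:
  [  1.2655    0.1379    0.0823]
  [  0.3539    1.3944    0.3533]
  [  0.3128    0.0515    1.3066]
Total output x = L · d:
  x_0 = 1.2655·18 + 0.1379·53 + 0.0823·22 = 31.8985
  x_1 = 0.3539·18 + 1.3944·53 + 0.3533·22 = 88.0453
  x_2 = 0.3128·18 + 0.0515·53 + 1.3066·22 = 37.1041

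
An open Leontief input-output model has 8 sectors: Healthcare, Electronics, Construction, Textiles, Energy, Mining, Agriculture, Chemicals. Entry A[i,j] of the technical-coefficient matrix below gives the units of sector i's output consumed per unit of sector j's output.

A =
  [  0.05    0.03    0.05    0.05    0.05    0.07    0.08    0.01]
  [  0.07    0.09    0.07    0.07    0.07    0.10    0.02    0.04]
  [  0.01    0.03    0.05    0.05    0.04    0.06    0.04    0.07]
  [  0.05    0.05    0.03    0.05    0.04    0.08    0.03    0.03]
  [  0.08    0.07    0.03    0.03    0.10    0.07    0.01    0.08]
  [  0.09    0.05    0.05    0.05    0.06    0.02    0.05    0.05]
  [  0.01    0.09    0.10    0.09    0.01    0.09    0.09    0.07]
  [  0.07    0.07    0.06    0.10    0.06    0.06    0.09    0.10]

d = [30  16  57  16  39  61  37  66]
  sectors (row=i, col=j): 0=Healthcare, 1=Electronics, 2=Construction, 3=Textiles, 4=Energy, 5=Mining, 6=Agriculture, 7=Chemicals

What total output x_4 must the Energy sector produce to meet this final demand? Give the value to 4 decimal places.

Form M = I − A:
  [  0.95   -0.03   -0.05   -0.05   -0.05   -0.07   -0.08   -0.01]
  [ -0.07    0.91   -0.07   -0.07   -0.07   -0.10   -0.02   -0.04]
  [ -0.01   -0.03    0.95   -0.05   -0.04   -0.06   -0.04   -0.07]
  [ -0.05   -0.05   -0.03    0.95   -0.04   -0.08   -0.03   -0.03]
  [ -0.08   -0.07   -0.03   -0.03    0.90   -0.07   -0.01   -0.08]
  [ -0.09   -0.05   -0.05   -0.05   -0.06    0.98   -0.05   -0.05]
  [ -0.01   -0.09   -0.10   -0.09   -0.01   -0.09    0.91   -0.07]
  [ -0.07   -0.07   -0.06   -0.10   -0.06   -0.06   -0.09    0.90]
Leontief inverse L = M⁻¹:
  [  1.0870    0.0722    0.0897    0.0923    0.0865    0.1179    0.1164    0.0486]
  [  0.1258    1.1460    0.1202    0.1257    0.1248    0.1640    0.0651    0.0911]
  [  0.0463    0.0694    1.0855    0.0910    0.0752    0.1031    0.0736    0.1092]
  [  0.0881    0.0887    0.0651    1.0889    0.0763    0.1234    0.0625    0.0648]
  [  0.1334    0.1223    0.0755    0.0818    1.1528    0.1284    0.0529    0.1292]
  [  0.1312    0.0955    0.0920    0.0967    0.1018    1.0742    0.0901    0.0918]
  [  0.0627    0.1520    0.1580    0.1548    0.0611    0.1594    1.1419    0.1280]
  [  0.1311    0.1390    0.1229    0.1714    0.1197    0.1386    0.1497    1.1640]
Total output x = L · d:
  x_0 = 1.0870·30 + 0.0722·16 + 0.0897·57 + 0.0923·16 + 0.0865·39 + 0.1179·61 + 0.1164·37 + 0.0486·66 = 58.4377
  x_1 = 0.1258·30 + 1.1460·16 + 0.1202·57 + 0.1257·16 + 0.1248·39 + 0.1640·61 + 0.0651·37 + 0.0911·66 = 54.2652
  x_2 = 0.0463·30 + 0.0694·16 + 1.0855·57 + 0.0910·16 + 0.0752·39 + 0.1031·61 + 0.0736·37 + 0.1092·66 = 84.9797
  x_3 = 0.0881·30 + 0.0887·16 + 0.0651·57 + 1.0889·16 + 0.0763·39 + 0.1234·61 + 0.0625·37 + 0.0648·66 = 42.2844
  x_4 = 0.1334·30 + 0.1223·16 + 0.0755·57 + 0.0818·16 + 1.1528·39 + 0.1284·61 + 0.0529·37 + 0.1292·66 = 74.8545
  x_5 = 0.1312·30 + 0.0955·16 + 0.0920·57 + 0.0967·16 + 0.1018·39 + 1.0742·61 + 0.0901·37 + 0.0918·66 = 91.1493
  x_6 = 0.0627·30 + 0.1520·16 + 0.1580·57 + 0.1548·16 + 0.0611·39 + 0.1594·61 + 1.1419·37 + 0.1280·66 = 78.5945
  x_7 = 0.1311·30 + 0.1390·16 + 0.1229·57 + 0.1714·16 + 0.1197·39 + 0.1386·61 + 0.1497·37 + 1.1640·66 = 111.3891

74.8545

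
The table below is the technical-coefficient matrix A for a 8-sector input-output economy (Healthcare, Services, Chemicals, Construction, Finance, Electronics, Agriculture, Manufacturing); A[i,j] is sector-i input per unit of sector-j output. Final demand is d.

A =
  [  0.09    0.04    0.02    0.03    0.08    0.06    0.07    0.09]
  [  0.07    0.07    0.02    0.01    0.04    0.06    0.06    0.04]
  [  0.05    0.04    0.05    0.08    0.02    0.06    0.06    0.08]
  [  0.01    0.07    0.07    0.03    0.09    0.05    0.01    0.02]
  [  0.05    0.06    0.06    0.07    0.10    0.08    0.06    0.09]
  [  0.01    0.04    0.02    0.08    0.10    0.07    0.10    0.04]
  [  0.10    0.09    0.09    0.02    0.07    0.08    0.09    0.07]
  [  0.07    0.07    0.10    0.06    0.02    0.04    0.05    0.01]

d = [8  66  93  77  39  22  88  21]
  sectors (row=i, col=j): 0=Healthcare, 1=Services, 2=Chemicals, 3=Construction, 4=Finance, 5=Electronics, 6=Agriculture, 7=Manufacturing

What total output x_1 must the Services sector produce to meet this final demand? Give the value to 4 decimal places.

Form M = I − A:
  [  0.91   -0.04   -0.02   -0.03   -0.08   -0.06   -0.07   -0.09]
  [ -0.07    0.93   -0.02   -0.01   -0.04   -0.06   -0.06   -0.04]
  [ -0.05   -0.04    0.95   -0.08   -0.02   -0.06   -0.06   -0.08]
  [ -0.01   -0.07   -0.07    0.97   -0.09   -0.05   -0.01   -0.02]
  [ -0.05   -0.06   -0.06   -0.07    0.90   -0.08   -0.06   -0.09]
  [ -0.01   -0.04   -0.02   -0.08   -0.10    0.93   -0.10   -0.04]
  [ -0.10   -0.09   -0.09   -0.02   -0.07   -0.08    0.91   -0.07]
  [ -0.07   -0.07   -0.10   -0.06   -0.02   -0.04   -0.05    0.99]
Leontief inverse L = M⁻¹:
  [  1.1451    0.0952    0.0702    0.0736    0.1413    0.1179    0.1299    0.1419]
  [  0.1130    1.1122    0.0552    0.0416    0.0867    0.1050    0.1078    0.0803]
  [  0.0950    0.0893    1.0954    0.1183    0.0721    0.1098    0.1102    0.1219]
  [  0.0440    0.1082    0.1028    1.0637    0.1328    0.0919    0.0510    0.0576]
  [  0.1088    0.1244    0.1187    0.1229    1.1708    0.1474    0.1273    0.1484]
  [  0.0579    0.0955    0.0703    0.1220    0.1625    1.1275    0.1562    0.0886]
  [  0.1696    0.1585    0.1497    0.0748    0.1438    0.1535    1.1670    0.1372]
  [  0.1143    0.1153    0.1385    0.0957    0.0689    0.0887    0.0989    1.0551]
Total output x = L · d:
  x_0 = 1.1451·8 + 0.0952·66 + 0.0702·93 + 0.0736·77 + 0.1413·39 + 0.1179·22 + 0.1299·88 + 0.1419·21 = 50.1535
  x_1 = 0.1130·8 + 1.1122·66 + 0.0552·93 + 0.0416·77 + 0.0867·39 + 0.1050·22 + 0.1078·88 + 0.0803·21 = 99.5120
  x_2 = 0.0950·8 + 0.0893·66 + 1.0954·93 + 0.1183·77 + 0.0721·39 + 0.1098·22 + 0.1102·88 + 0.1219·21 = 135.1221
  x_3 = 0.0440·8 + 0.1082·66 + 0.1028·93 + 1.0637·77 + 0.1328·39 + 0.0919·22 + 0.0510·88 + 0.0576·21 = 111.8525
  x_4 = 0.1088·8 + 0.1244·66 + 0.1187·93 + 0.1229·77 + 1.1708·39 + 0.1474·22 + 0.1273·88 + 0.1484·21 = 92.8009
  x_5 = 0.0579·8 + 0.0955·66 + 0.0703·93 + 0.1220·77 + 0.1625·39 + 1.1275·22 + 0.1562·88 + 0.0886·21 = 69.4524
  x_6 = 0.1696·8 + 0.1585·66 + 0.1497·93 + 0.0748·77 + 0.1438·39 + 0.1535·22 + 1.1670·88 + 0.1372·21 = 146.0674
  x_7 = 0.1143·8 + 0.1153·66 + 0.1385·93 + 0.0957·77 + 0.0689·39 + 0.0887·22 + 0.0989·88 + 1.0551·21 = 64.2802

99.5120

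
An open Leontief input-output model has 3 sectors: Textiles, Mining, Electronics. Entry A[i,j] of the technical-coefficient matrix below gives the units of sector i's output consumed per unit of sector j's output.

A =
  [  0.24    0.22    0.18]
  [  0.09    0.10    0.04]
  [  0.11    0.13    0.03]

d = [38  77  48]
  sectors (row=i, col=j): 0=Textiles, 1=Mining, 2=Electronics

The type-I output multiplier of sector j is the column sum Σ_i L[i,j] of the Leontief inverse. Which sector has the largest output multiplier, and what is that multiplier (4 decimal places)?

Mining (1.7390)

Form M = I − A:
  [  0.76   -0.22   -0.18]
  [ -0.09    0.90   -0.04]
  [ -0.11   -0.13    0.97]
Leontief inverse L = M⁻¹:
  [  1.4010    0.3823    0.2757]
  [  0.1480    1.1582    0.0752]
  [  0.1787    0.1986    1.0723]
Total output x = L · d:
  x_0 = 1.4010·38 + 0.3823·77 + 0.2757·48 = 95.9085
  x_1 = 0.1480·38 + 1.1582·77 + 0.0752·48 = 98.4153
  x_2 = 0.1787·38 + 0.1986·77 + 1.0723·48 = 73.5504
Output multipliers (column sums of L):
  Textiles: 1.7277
  Mining: 1.7390
  Electronics: 1.4232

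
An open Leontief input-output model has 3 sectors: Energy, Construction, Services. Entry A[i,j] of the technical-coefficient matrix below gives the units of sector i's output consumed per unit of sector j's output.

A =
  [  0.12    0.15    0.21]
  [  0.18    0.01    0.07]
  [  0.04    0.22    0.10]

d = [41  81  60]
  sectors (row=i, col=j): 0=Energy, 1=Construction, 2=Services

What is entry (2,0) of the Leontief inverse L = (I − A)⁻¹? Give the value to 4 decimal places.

Form M = I − A:
  [  0.88   -0.15   -0.21]
  [ -0.18    0.99   -0.07]
  [ -0.04   -0.22    0.90]
Leontief inverse L = M⁻¹:
  [  1.2008    0.2485    0.2995]
  [  0.2260    1.0746    0.1363]
  [  0.1086    0.2737    1.1577]
Total output x = L · d:
  x_0 = 1.2008·41 + 0.2485·81 + 0.2995·60 = 87.3326
  x_1 = 0.2260·41 + 1.0746·81 + 0.1363·60 = 104.4911
  x_2 = 0.1086·41 + 0.2737·81 + 1.1577·60 = 96.0904

L[2,0] = 0.1086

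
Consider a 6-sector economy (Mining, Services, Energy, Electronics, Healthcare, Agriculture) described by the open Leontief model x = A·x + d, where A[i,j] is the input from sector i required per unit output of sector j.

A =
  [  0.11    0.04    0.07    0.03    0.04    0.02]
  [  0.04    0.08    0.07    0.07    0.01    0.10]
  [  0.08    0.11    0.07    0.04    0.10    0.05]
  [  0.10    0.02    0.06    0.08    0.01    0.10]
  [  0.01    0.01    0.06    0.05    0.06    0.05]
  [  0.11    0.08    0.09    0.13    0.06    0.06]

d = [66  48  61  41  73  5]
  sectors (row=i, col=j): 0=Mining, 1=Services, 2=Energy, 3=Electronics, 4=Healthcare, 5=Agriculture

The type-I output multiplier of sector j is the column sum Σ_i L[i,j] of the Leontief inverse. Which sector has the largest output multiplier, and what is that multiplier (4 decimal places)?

Mining (1.7438)

Form M = I − A:
  [  0.89   -0.04   -0.07   -0.03   -0.04   -0.02]
  [ -0.04    0.92   -0.07   -0.07   -0.01   -0.10]
  [ -0.08   -0.11    0.93   -0.04   -0.10   -0.05]
  [ -0.10   -0.02   -0.06    0.92   -0.01   -0.10]
  [ -0.01   -0.01   -0.06   -0.05    0.94   -0.05]
  [ -0.11   -0.08   -0.09   -0.13   -0.06    0.94]
Leontief inverse L = M⁻¹:
  [  1.1490    0.0684    0.1040    0.0573    0.0643    0.0468]
  [  0.0915    1.1199    0.1148    0.1153    0.0383    0.1415]
  [  0.1302    0.1510    1.1197    0.0850    0.1332    0.0945]
  [  0.1552    0.0558    0.1040    1.1221    0.0389    0.1362]
  [  0.0393    0.0320    0.0873    0.0768    1.0807    0.0745]
  [  0.1787    0.1275    0.1491    0.1847    0.0979    1.1140]
Total output x = L · d:
  x_0 = 1.1490·66 + 0.0684·48 + 0.1040·61 + 0.0573·41 + 0.0643·73 + 0.0468·5 = 92.7335
  x_1 = 0.0915·66 + 1.1199·48 + 0.1148·61 + 0.1153·41 + 0.0383·73 + 0.1415·5 = 75.0230
  x_2 = 0.1302·66 + 0.1510·48 + 1.1197·61 + 0.0850·41 + 0.1332·73 + 0.0945·5 = 97.8219
  x_3 = 0.1552·66 + 0.0558·48 + 0.1040·61 + 1.1221·41 + 0.0389·73 + 0.1362·5 = 68.7954
  x_4 = 0.0393·66 + 0.0320·48 + 0.0873·61 + 0.0768·41 + 1.0807·73 + 0.0745·5 = 91.8634
  x_5 = 0.1787·66 + 0.1275·48 + 0.1491·61 + 0.1847·41 + 0.0979·73 + 1.1140·5 = 47.2997
Output multipliers (column sums of L):
  Mining: 1.7438
  Services: 1.5548
  Energy: 1.6788
  Electronics: 1.6412
  Healthcare: 1.4532
  Agriculture: 1.6075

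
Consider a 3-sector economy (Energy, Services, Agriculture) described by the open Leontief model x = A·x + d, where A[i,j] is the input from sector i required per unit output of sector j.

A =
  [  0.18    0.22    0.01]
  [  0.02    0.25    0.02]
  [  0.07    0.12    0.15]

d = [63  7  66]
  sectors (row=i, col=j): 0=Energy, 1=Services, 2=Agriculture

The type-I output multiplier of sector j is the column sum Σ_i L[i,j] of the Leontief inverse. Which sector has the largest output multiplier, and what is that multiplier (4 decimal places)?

Form M = I − A:
  [  0.82   -0.22   -0.01]
  [ -0.02    0.75   -0.02]
  [ -0.07   -0.12    0.85]
Leontief inverse L = M⁻¹:
  [  1.2304    0.3646    0.0231]
  [  0.0356    1.3489    0.0322]
  [  0.1064    0.2205    1.1829]
Total output x = L · d:
  x_0 = 1.2304·63 + 0.3646·7 + 0.0231·66 = 81.5872
  x_1 = 0.0356·63 + 1.3489·7 + 0.0322·66 = 13.8107
  x_2 = 0.1064·63 + 0.2205·7 + 1.1829·66 = 86.3158
Output multipliers (column sums of L):
  Energy: 1.3724
  Services: 1.9340
  Agriculture: 1.2381

Services (1.9340)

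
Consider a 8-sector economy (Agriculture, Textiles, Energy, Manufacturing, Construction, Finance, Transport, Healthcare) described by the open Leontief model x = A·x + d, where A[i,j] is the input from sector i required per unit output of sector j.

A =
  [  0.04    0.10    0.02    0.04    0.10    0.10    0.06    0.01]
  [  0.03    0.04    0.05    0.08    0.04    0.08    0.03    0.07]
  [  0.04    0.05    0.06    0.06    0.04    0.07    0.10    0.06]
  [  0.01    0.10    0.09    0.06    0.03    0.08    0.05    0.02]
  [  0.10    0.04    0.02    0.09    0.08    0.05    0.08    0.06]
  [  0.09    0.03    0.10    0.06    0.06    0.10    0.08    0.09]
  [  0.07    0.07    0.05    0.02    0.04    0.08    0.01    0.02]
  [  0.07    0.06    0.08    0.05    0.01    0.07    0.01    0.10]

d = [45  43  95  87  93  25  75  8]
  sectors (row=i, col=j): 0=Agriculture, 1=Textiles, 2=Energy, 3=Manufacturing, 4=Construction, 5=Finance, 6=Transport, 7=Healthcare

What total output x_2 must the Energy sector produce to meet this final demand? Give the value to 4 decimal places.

Form M = I − A:
  [  0.96   -0.10   -0.02   -0.04   -0.10   -0.10   -0.06   -0.01]
  [ -0.03    0.96   -0.05   -0.08   -0.04   -0.08   -0.03   -0.07]
  [ -0.04   -0.05    0.94   -0.06   -0.04   -0.07   -0.10   -0.06]
  [ -0.01   -0.10   -0.09    0.94   -0.03   -0.08   -0.05   -0.02]
  [ -0.10   -0.04   -0.02   -0.09    0.92   -0.05   -0.08   -0.06]
  [ -0.09   -0.03   -0.10   -0.06   -0.06    0.90   -0.08   -0.09]
  [ -0.07   -0.07   -0.05   -0.02   -0.04   -0.08    0.99   -0.02]
  [ -0.07   -0.06   -0.08   -0.05   -0.01   -0.07   -0.01    0.90]
Leontief inverse L = M⁻¹:
  [  1.0944    0.1510    0.0728    0.0948    0.1484    0.1718    0.1095    0.0604]
  [  0.0751    1.0884    0.1024    0.1268    0.0779    0.1442    0.0734    0.1164]
  [  0.0915    0.1045    1.1158    0.1100    0.0834    0.1421    0.1463    0.1090]
  [  0.0551    0.1475    0.1432    1.1095    0.0693    0.1467    0.0964    0.0677]
  [  0.1553    0.1028    0.0766    0.1454    1.1316    0.1282    0.1305    0.1092]
  [  0.1575    0.1007    0.1709    0.1250    0.1188    1.1933    0.1438    0.1542]
  [  0.1098    0.1104    0.0913    0.0616    0.0780    0.1369    1.0504    0.0595]
  [  0.1165    0.1120    0.1348    0.0993    0.0507    0.1395    0.0561    1.1509]
Total output x = L · d:
  x_0 = 1.0944·45 + 0.1510·43 + 0.0728·95 + 0.0948·87 + 0.1484·93 + 0.1718·25 + 0.1095·75 + 0.0604·8 = 97.6887
  x_1 = 0.0751·45 + 1.0884·43 + 0.1024·95 + 0.1268·87 + 0.0779·93 + 0.1442·25 + 0.0734·75 + 0.1164·8 = 88.2338
  x_2 = 0.0915·45 + 0.1045·43 + 1.1158·95 + 0.1100·87 + 0.0834·93 + 0.1421·25 + 0.1463·75 + 0.1090·8 = 147.3396
  x_3 = 0.0551·45 + 0.1475·43 + 0.1432·95 + 1.1095·87 + 0.0693·93 + 0.1467·25 + 0.0964·75 + 0.0677·8 = 136.8436
  x_4 = 0.1553·45 + 0.1028·43 + 0.0766·95 + 0.1454·87 + 1.1316·93 + 0.1282·25 + 0.1305·75 + 0.1092·8 = 150.4467
  x_5 = 0.1575·45 + 0.1007·43 + 0.1709·95 + 0.1250·87 + 0.1188·93 + 1.1933·25 + 0.1438·75 + 0.1542·8 = 91.4250
  x_6 = 0.1098·45 + 0.1104·43 + 0.0913·95 + 0.0616·87 + 0.0780·93 + 0.1369·25 + 1.0504·75 + 0.0595·8 = 113.6491
  x_7 = 0.1165·45 + 0.1120·43 + 0.1348·95 + 0.0993·87 + 0.0507·93 + 0.1395·25 + 0.0561·75 + 1.1509·8 = 53.1137

147.3396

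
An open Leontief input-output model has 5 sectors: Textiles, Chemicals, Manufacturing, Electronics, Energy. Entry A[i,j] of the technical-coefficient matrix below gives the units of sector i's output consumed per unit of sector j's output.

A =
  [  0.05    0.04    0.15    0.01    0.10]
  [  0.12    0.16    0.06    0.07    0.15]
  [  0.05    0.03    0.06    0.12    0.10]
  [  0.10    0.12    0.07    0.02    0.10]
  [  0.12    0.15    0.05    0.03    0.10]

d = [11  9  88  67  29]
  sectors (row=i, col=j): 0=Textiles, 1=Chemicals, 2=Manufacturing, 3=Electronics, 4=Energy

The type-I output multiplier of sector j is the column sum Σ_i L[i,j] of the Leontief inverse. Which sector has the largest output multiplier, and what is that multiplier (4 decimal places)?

Form M = I − A:
  [  0.95   -0.04   -0.15   -0.01   -0.10]
  [ -0.12    0.84   -0.06   -0.07   -0.15]
  [ -0.05   -0.03    0.94   -0.12   -0.10]
  [ -0.10   -0.12   -0.07    0.98   -0.10]
  [ -0.12   -0.15   -0.05   -0.03    0.90]
Leontief inverse L = M⁻¹:
  [  1.1007    0.0955    0.1940    0.0469    0.1650]
  [  0.2133    1.2695    0.1379    0.1178    0.2637]
  [  0.1071    0.0958    1.1070    0.1486    0.1674]
  [  0.1659    0.1961    0.1274    1.0573    0.1828]
  [  0.1938    0.2362    0.1146    0.0694    1.1924]
Total output x = L · d:
  x_0 = 1.1007·11 + 0.0955·9 + 0.1940·88 + 0.0469·67 + 0.1650·29 = 37.9627
  x_1 = 0.2133·11 + 1.2695·9 + 0.1379·88 + 0.1178·67 + 0.2637·29 = 41.4445
  x_2 = 0.1071·11 + 0.0958·9 + 1.1070·88 + 0.1486·67 + 0.1674·29 = 114.2680
  x_3 = 0.1659·11 + 0.1961·9 + 0.1274·88 + 1.0573·67 + 0.1828·29 = 90.9443
  x_4 = 0.1938·11 + 0.2362·9 + 0.1146·88 + 0.0694·67 + 1.1924·29 = 53.5710
Output multipliers (column sums of L):
  Textiles: 1.7808
  Chemicals: 1.8930
  Manufacturing: 1.6809
  Electronics: 1.4400
  Energy: 1.9712

Energy (1.9712)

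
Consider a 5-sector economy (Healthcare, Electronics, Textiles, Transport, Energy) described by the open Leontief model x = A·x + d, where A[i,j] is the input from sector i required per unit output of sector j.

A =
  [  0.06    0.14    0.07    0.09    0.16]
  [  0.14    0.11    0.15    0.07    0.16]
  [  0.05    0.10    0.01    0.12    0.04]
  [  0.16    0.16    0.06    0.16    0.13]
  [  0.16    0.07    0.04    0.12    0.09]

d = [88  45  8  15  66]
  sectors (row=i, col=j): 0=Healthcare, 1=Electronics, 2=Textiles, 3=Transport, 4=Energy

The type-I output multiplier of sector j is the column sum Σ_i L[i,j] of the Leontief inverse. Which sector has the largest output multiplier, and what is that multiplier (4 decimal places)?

Energy (2.2792)

Form M = I − A:
  [  0.94   -0.14   -0.07   -0.09   -0.16]
  [ -0.14    0.89   -0.15   -0.07   -0.16]
  [ -0.05   -0.10    0.99   -0.12   -0.04]
  [ -0.16   -0.16   -0.06    0.84   -0.13]
  [ -0.16   -0.07   -0.04   -0.12    0.91]
Leontief inverse L = M⁻¹:
  [  1.1982    0.2670    0.1501    0.2142    0.2948]
  [  0.2900    1.2591    0.2369    0.2146    0.3134]
  [  0.1422    0.1891    1.0665    0.2025    0.1341]
  [  0.3375    0.3346    0.1675    1.3234    0.3146]
  [  0.2837    0.1962    0.1136    0.2376    1.2222]
Total output x = L · d:
  x_0 = 1.1982·88 + 0.2670·45 + 0.1501·8 + 0.2142·15 + 0.2948·66 = 141.3328
  x_1 = 0.2900·88 + 1.2591·45 + 0.2369·8 + 0.2146·15 + 0.3134·66 = 107.9811
  x_2 = 0.1422·88 + 0.1891·45 + 1.0665·8 + 0.2025·15 + 0.1341·66 = 41.4423
  x_3 = 0.3375·88 + 0.3346·45 + 0.1675·8 + 1.3234·15 + 0.3146·66 = 86.7130
  x_4 = 0.2837·88 + 0.1962·45 + 0.1136·8 + 0.2376·15 + 1.2222·66 = 118.9398
Output multipliers (column sums of L):
  Healthcare: 2.2517
  Electronics: 2.2461
  Textiles: 1.7346
  Transport: 2.1923
  Energy: 2.2792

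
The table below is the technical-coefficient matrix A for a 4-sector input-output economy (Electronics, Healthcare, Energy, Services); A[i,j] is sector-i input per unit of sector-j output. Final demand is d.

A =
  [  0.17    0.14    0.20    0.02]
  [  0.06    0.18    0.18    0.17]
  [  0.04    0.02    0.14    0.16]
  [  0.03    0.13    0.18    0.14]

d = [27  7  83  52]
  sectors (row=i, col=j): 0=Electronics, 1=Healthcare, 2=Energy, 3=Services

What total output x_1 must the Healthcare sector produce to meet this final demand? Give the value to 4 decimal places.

Form M = I − A:
  [  0.83   -0.14   -0.20   -0.02]
  [ -0.06    0.82   -0.18   -0.17]
  [ -0.04   -0.02    0.86   -0.16]
  [ -0.03   -0.13   -0.18    0.86]
Leontief inverse L = M⁻¹:
  [  1.2457    0.2450    0.3717    0.1465]
  [  0.1238    1.3019    0.3702    0.3291]
  [  0.0753    0.0831    1.2502    0.2508]
  [  0.0779    0.2227    0.3306    1.2701]
Total output x = L · d:
  x_0 = 1.2457·27 + 0.2450·7 + 0.3717·83 + 0.1465·52 = 73.8172
  x_1 = 0.1238·27 + 1.3019·7 + 0.3702·83 + 0.3291·52 = 60.2930
  x_2 = 0.0753·27 + 0.0831·7 + 1.2502·83 + 0.2508·52 = 119.4215
  x_3 = 0.0779·27 + 0.2227·7 + 0.3306·83 + 1.2701·52 = 97.1494

60.2930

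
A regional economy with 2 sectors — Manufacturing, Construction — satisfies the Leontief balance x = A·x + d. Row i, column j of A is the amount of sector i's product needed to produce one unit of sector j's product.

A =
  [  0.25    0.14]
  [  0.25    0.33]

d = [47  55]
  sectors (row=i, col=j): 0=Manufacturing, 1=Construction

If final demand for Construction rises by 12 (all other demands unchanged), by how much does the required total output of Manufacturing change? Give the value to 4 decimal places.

Form M = I − A:
  [  0.75   -0.14]
  [ -0.25    0.67]
Leontief inverse L = M⁻¹:
  [  1.4332    0.2995]
  [  0.5348    1.6043]
Total output x = L · d:
  x_0 = 1.4332·47 + 0.2995·55 = 83.8289
  x_1 = 0.5348·47 + 1.6043·55 = 113.3690
Δx_0 = L[0,1] · Δd_1 = 0.2995 · 12 = 3.5936

3.5936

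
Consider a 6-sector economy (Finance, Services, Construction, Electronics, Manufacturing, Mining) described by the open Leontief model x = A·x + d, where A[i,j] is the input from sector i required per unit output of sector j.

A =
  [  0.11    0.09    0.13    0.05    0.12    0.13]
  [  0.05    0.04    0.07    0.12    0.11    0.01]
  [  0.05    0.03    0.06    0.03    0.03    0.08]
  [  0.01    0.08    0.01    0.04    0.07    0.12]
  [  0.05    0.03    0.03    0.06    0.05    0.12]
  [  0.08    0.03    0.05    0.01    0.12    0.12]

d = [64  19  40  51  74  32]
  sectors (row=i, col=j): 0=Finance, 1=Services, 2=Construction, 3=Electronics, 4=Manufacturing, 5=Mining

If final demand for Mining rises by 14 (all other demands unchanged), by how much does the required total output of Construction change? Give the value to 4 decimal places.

1.7896

Form M = I − A:
  [  0.89   -0.09   -0.13   -0.05   -0.12   -0.13]
  [ -0.05    0.96   -0.07   -0.12   -0.11   -0.01]
  [ -0.05   -0.03    0.94   -0.03   -0.03   -0.08]
  [ -0.01   -0.08   -0.01    0.96   -0.07   -0.12]
  [ -0.05   -0.03   -0.03   -0.06    0.95   -0.12]
  [ -0.08   -0.03   -0.05   -0.01   -0.12    0.88]
Leontief inverse L = M⁻¹:
  [  1.1761    0.1385    0.1932    0.1000    0.2077    0.2348]
  [  0.0835    1.0727    0.1022    0.1524    0.1588    0.0762]
  [  0.0801    0.0519    1.0883    0.0504    0.0704    0.1278]
  [  0.0421    0.1032    0.0378    1.0672    0.1189    0.1726]
  [  0.0857    0.0570    0.0617    0.0842    1.1010    0.1805]
  [  0.1265    0.0611    0.0917    0.0408    0.1798    1.1942]
Total output x = L · d:
  x_0 = 1.1761·64 + 0.1385·19 + 0.1932·40 + 0.1000·51 + 0.2077·74 + 0.2348·32 = 113.6181
  x_1 = 0.0835·64 + 1.0727·19 + 0.1022·40 + 0.1524·51 + 0.1588·74 + 0.0762·32 = 51.7771
  x_2 = 0.0801·64 + 0.0519·19 + 1.0883·40 + 0.0504·51 + 0.0704·74 + 0.1278·32 = 61.5115
  x_3 = 0.0421·64 + 0.1032·19 + 0.0378·40 + 1.0672·51 + 0.1189·74 + 0.1726·32 = 74.9135
  x_4 = 0.0857·64 + 0.0570·19 + 0.0617·40 + 0.0842·51 + 1.1010·74 + 0.1805·32 = 100.5861
  x_5 = 0.1265·64 + 0.0611·19 + 0.0917·40 + 0.0408·51 + 0.1798·74 + 1.1942·32 = 66.5202
Δx_2 = L[2,5] · Δd_5 = 0.1278 · 14 = 1.7896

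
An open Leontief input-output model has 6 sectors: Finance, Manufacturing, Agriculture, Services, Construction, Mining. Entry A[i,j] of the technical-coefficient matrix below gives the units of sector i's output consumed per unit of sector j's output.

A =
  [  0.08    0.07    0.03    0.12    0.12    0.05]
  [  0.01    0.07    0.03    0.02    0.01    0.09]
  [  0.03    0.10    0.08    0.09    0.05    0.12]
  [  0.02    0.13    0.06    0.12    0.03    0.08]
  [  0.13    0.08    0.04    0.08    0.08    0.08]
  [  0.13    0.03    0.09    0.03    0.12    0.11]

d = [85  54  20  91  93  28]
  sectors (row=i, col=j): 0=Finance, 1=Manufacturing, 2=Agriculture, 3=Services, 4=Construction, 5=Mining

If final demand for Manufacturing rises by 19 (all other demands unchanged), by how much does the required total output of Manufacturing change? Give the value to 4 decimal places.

Form M = I − A:
  [  0.92   -0.07   -0.03   -0.12   -0.12   -0.05]
  [ -0.01    0.93   -0.03   -0.02   -0.01   -0.09]
  [ -0.03   -0.10    0.92   -0.09   -0.05   -0.12]
  [ -0.02   -0.13   -0.06    0.88   -0.03   -0.08]
  [ -0.13   -0.08   -0.04   -0.08    0.92   -0.08]
  [ -0.13   -0.03   -0.09   -0.03   -0.12    0.89]
Leontief inverse L = M⁻¹:
  [  1.1367    0.1383    0.0731    0.1857    0.1755    0.1202]
  [  0.0380    1.0974    0.0540    0.0434    0.0379    0.1277]
  [  0.0842    0.1635    1.1283    0.1468    0.1044    0.1960]
  [  0.0622    0.1905    0.1023    1.1714    0.0733    0.1484]
  [  0.1907    0.1473    0.0853    0.1472    1.1428    0.1531]
  [  0.2036    0.1000    0.1415    0.1028    0.1940    1.1909]
Total output x = L · d:
  x_0 = 1.1367·85 + 0.1383·54 + 0.0731·20 + 0.1857·91 + 0.1755·93 + 0.1202·28 = 142.1241
  x_1 = 0.0380·85 + 1.0974·54 + 0.0540·20 + 0.0434·91 + 0.0379·93 + 0.1277·28 = 74.6258
  x_2 = 0.0842·85 + 0.1635·54 + 1.1283·20 + 0.1468·91 + 0.1044·93 + 0.1960·28 = 67.1076
  x_3 = 0.0622·85 + 0.1905·54 + 0.1023·20 + 1.1714·91 + 0.0733·93 + 0.1484·28 = 135.1908
  x_4 = 0.1907·85 + 0.1473·54 + 0.0853·20 + 0.1472·91 + 1.1428·93 + 0.1531·28 = 149.8351
  x_5 = 0.2036·85 + 0.1000·54 + 0.1415·20 + 0.1028·91 + 0.1940·93 + 1.1909·28 = 86.2815
Δx_1 = L[1,1] · Δd_1 = 1.0974 · 19 = 20.8504

20.8504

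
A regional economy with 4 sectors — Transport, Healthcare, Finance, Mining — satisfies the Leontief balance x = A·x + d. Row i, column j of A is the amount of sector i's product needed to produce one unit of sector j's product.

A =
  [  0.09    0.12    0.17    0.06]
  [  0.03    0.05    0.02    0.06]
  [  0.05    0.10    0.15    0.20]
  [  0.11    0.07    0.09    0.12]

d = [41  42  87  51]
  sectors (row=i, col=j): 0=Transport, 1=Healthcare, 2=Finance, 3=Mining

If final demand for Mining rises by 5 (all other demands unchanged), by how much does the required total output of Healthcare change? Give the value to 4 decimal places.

0.4310

Form M = I − A:
  [  0.91   -0.12   -0.17   -0.06]
  [ -0.03    0.95   -0.02   -0.06]
  [ -0.05   -0.10    0.85   -0.20]
  [ -0.11   -0.07   -0.09    0.88]
Leontief inverse L = M⁻¹:
  [  1.1360    0.1802    0.2469    0.1459]
  [  0.0481    1.0697    0.0439    0.0862]
  [  0.1094    0.1658    1.2339    0.2992]
  [  0.1570    0.1246    0.1606    1.1921]
Total output x = L · d:
  x_0 = 1.1360·41 + 0.1802·42 + 0.2469·87 + 0.1459·51 = 83.0659
  x_1 = 0.0481·41 + 1.0697·42 + 0.0439·87 + 0.0862·51 = 55.1149
  x_2 = 0.1094·41 + 0.1658·42 + 1.2339·87 + 0.2992·51 = 134.0604
  x_3 = 0.1570·41 + 0.1246·42 + 0.1606·87 + 1.1921·51 = 86.4326
Δx_1 = L[1,3] · Δd_3 = 0.0862 · 5 = 0.4310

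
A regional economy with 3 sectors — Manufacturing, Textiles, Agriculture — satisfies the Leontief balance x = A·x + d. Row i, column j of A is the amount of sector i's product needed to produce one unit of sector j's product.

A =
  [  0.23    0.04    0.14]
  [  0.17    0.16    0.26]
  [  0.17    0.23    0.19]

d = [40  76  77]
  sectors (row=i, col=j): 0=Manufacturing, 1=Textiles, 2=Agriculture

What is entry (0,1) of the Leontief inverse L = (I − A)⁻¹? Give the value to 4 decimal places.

L[0,1] = 0.1451

Form M = I − A:
  [  0.77   -0.04   -0.14]
  [ -0.17    0.84   -0.26]
  [ -0.17   -0.23    0.81]
Leontief inverse L = M⁻¹:
  [  1.3942    0.1451    0.2876]
  [  0.4087    1.3477    0.5032]
  [  0.4087    0.4131    1.4378]
Total output x = L · d:
  x_0 = 1.3942·40 + 0.1451·76 + 0.2876·77 = 88.9414
  x_1 = 0.4087·40 + 1.3477·76 + 0.5032·77 = 157.5225
  x_2 = 0.4087·40 + 0.4131·76 + 1.4378·77 = 158.4570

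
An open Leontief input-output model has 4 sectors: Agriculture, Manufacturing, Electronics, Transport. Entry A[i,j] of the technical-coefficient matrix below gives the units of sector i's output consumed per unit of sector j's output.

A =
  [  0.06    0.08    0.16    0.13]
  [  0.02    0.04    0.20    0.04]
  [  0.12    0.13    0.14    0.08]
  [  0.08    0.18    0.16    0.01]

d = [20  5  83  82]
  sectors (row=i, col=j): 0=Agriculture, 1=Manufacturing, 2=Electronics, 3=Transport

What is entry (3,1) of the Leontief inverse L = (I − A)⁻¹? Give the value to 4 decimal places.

L[3,1] = 0.2474

Form M = I − A:
  [  0.94   -0.08   -0.16   -0.13]
  [ -0.02    0.96   -0.20   -0.04]
  [ -0.12   -0.13    0.86   -0.08]
  [ -0.08   -0.18   -0.16    0.99]
Leontief inverse L = M⁻¹:
  [  1.1179    0.1639    0.2788    0.1759]
  [  0.0659    1.0996    0.2821    0.0759]
  [  0.1781    0.2121    1.2703    0.1346]
  [  0.1311    0.2474    0.2791    1.0599]
Total output x = L · d:
  x_0 = 1.1179·20 + 0.1639·5 + 0.2788·83 + 0.1759·82 = 60.7479
  x_1 = 0.0659·20 + 1.0996·5 + 0.2821·83 + 0.0759·82 = 36.4497
  x_2 = 0.1781·20 + 0.2121·5 + 1.2703·83 + 0.1346·82 = 121.0966
  x_3 = 0.1311·20 + 0.2474·5 + 0.2791·83 + 1.0599·82 = 113.9356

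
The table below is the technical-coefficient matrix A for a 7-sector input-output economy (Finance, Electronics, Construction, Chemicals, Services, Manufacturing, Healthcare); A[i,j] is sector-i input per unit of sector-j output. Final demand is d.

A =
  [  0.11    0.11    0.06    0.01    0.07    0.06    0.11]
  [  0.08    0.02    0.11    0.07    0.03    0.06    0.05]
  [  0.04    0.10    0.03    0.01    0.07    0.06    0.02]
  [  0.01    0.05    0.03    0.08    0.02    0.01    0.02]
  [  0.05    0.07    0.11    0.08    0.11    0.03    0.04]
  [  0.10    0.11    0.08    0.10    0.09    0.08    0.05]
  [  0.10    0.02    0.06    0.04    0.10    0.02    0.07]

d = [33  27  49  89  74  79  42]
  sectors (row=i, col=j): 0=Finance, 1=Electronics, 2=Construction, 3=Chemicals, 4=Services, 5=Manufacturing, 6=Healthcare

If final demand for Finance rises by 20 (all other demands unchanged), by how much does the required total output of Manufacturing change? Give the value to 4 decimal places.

3.4601

Form M = I − A:
  [  0.89   -0.11   -0.06   -0.01   -0.07   -0.06   -0.11]
  [ -0.08    0.98   -0.11   -0.07   -0.03   -0.06   -0.05]
  [ -0.04   -0.10    0.97   -0.01   -0.07   -0.06   -0.02]
  [ -0.01   -0.05   -0.03    0.92   -0.02   -0.01   -0.02]
  [ -0.05   -0.07   -0.11   -0.08    0.89   -0.03   -0.04]
  [ -0.10   -0.11   -0.08   -0.10   -0.09    0.92   -0.05]
  [ -0.10   -0.02   -0.06   -0.04   -0.10   -0.02    0.93]
Leontief inverse L = M⁻¹:
  [  1.1840    0.1743    0.1296    0.0584    0.1398    0.1058    0.1652]
  [  0.1297    1.0743    0.1554    0.1059    0.0804    0.0943    0.0872]
  [  0.0837    0.1407    1.0768    0.0451    0.1119    0.0901    0.0513]
  [  0.0300    0.0712    0.0527    1.1009    0.0400    0.0241    0.0352]
  [  0.1024    0.1275    0.1675    0.1249    1.1676    0.0671    0.0791]
  [  0.1730    0.1837    0.1544    0.1589    0.1615    1.1296    0.1048]
  [  0.1515    0.0717    0.1103    0.0757    0.1547    0.0518    1.1105]
Total output x = L · d:
  x_0 = 1.1840·33 + 0.1743·27 + 0.1296·49 + 0.0584·89 + 0.1398·74 + 0.1058·79 + 0.1652·42 = 80.9679
  x_1 = 0.1297·33 + 1.0743·27 + 0.1554·49 + 0.1059·89 + 0.0804·74 + 0.0943·79 + 0.0872·42 = 67.3858
  x_2 = 0.0837·33 + 0.1407·27 + 1.0768·49 + 0.0451·89 + 0.1119·74 + 0.0901·79 + 0.0513·42 = 80.8868
  x_3 = 0.0300·33 + 0.0712·27 + 0.0527·49 + 1.1009·89 + 0.0400·74 + 0.0241·79 + 0.0352·42 = 109.8192
  x_4 = 0.1024·33 + 0.1275·27 + 0.1675·49 + 0.1249·89 + 1.1676·74 + 0.0671·79 + 0.0791·42 = 121.1659
  x_5 = 0.1730·33 + 0.1837·27 + 0.1544·49 + 0.1589·89 + 0.1615·74 + 1.1296·79 + 0.1048·42 = 137.9671
  x_6 = 0.1515·33 + 0.0717·27 + 0.1103·49 + 0.0757·89 + 0.1547·74 + 0.0518·79 + 1.1105·42 = 81.2542
Δx_5 = L[5,0] · Δd_0 = 0.1730 · 20 = 3.4601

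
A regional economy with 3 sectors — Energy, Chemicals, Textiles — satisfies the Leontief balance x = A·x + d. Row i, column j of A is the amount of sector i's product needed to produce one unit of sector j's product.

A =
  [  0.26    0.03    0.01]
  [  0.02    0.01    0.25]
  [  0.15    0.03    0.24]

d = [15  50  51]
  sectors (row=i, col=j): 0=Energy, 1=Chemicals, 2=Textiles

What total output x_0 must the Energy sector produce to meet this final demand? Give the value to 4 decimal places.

Form M = I − A:
  [  0.74   -0.03   -0.01]
  [ -0.02    0.99   -0.25]
  [ -0.15   -0.03    0.76]
Leontief inverse L = M⁻¹:
  [  1.3589    0.0421    0.0317]
  [  0.0961    1.0233    0.3379]
  [  0.2720    0.0487    1.3354]
Total output x = L · d:
  x_0 = 1.3589·15 + 0.0421·50 + 0.0317·51 = 24.1098
  x_1 = 0.0961·15 + 1.0233·50 + 0.3379·51 = 69.8357
  x_2 = 0.2720·15 + 0.0487·50 + 1.3354·51 = 74.6205

24.1098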